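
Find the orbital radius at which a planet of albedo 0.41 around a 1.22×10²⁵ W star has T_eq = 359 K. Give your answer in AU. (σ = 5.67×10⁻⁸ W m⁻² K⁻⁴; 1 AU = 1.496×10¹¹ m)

d ≈ 0.0824 AU

From T_eq⁴ = L(1−A)/(16πσd²): d = √[L(1−A)/(16πσT_eq⁴)].
d = √[1.22×10²⁵ × 0.59 / (16π × 5.67×10⁻⁸ × (359)⁴)] = 1.23×10¹⁰ m = 0.0824 AU.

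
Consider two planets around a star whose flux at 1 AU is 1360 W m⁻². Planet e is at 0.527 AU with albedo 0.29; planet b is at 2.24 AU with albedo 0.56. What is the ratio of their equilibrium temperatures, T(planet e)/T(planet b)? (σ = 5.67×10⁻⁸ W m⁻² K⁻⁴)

T_eq = [S₀(1−A)/(4σd²)]^(1/4), so T ∝ (1−A)^(1/4) / √d.
T₁ = [1360×0.71/(4×5.67×10⁻⁸×0.527²)]^(1/4) = 351.87 K.
T₂ = [1360×0.44/(4×5.67×10⁻⁸×2.24²)]^(1/4) = 151.43 K.

T₁/T₂ ≈ 2.324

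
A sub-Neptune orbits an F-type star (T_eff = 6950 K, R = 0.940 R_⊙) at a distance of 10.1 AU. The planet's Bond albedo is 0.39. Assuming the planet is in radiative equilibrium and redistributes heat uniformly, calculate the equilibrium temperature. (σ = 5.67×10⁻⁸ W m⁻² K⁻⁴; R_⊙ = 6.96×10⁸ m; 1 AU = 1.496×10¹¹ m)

R_⋆ = 0.940 × 6.96×10⁸ = 6.54×10⁸ m.
d = 10.1 AU = 1.51×10¹² m.
L = 4πR_⋆²σT_⋆⁴ = 4π(6.54×10⁸)² × 5.67×10⁻⁸ × (6950)⁴ = 7.12×10²⁶ W.
S = L/(4πd²) = 24.8 W m⁻².
Energy balance: absorbed = emitted ⇒ πR²·S(1−A) = 4πR²·σT_eq⁴, so T_eq⁴ = S(1−A)/(4σ).
T_eq = [24.8 × 0.61 / (4 × 5.67×10⁻⁸)]^(1/4) = (6.67×10⁷)^(1/4) = 90.4 K.

T_eq ≈ 90.4 K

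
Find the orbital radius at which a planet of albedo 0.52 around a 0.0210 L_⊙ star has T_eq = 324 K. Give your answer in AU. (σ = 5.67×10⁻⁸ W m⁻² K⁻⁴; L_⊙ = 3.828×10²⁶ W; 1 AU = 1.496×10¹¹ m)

L = 0.0210 × 3.828×10²⁶ = 8.04×10²⁴ W.
From T_eq⁴ = L(1−A)/(16πσd²): d = √[L(1−A)/(16πσT_eq⁴)].
d = √[8.04×10²⁴ × 0.48 / (16π × 5.67×10⁻⁸ × (324)⁴)] = 1.11×10¹⁰ m = 0.0741 AU.

d ≈ 0.0741 AU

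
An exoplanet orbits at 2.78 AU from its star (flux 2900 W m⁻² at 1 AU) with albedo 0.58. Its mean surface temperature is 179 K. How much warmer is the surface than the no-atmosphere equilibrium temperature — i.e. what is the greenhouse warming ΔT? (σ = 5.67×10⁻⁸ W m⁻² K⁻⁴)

ΔT ≈ 16.6 K

S = 2900/2.78² = 375.2 W m⁻².
T_eq = [S(1−A)/(4σ)]^(1/4) = [375.2×0.42/(4×5.67×10⁻⁸)]^(1/4) = 162.4 K.
ΔT = T_surf − T_eq = 179 − 162.4.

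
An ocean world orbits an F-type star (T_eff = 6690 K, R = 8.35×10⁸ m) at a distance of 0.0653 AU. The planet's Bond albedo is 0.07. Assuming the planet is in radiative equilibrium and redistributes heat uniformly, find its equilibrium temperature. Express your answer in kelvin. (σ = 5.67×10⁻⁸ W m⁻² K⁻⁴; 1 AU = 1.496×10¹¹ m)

d = 0.0653 AU = 9.77×10⁹ m.
L = 4πR_⋆²σT_⋆⁴ = 4π(8.35×10⁸)² × 5.67×10⁻⁸ × (6690)⁴ = 9.95×10²⁶ W.
S = L/(4πd²) = 8.30×10⁵ W m⁻².
Energy balance: absorbed = emitted ⇒ πR²·S(1−A) = 4πR²·σT_eq⁴, so T_eq⁴ = S(1−A)/(4σ).
T_eq = [8.30×10⁵ × 0.93 / (4 × 5.67×10⁻⁸)]^(1/4) = (3.40×10¹²)^(1/4) = 1360 K.

T_eq ≈ 1360 K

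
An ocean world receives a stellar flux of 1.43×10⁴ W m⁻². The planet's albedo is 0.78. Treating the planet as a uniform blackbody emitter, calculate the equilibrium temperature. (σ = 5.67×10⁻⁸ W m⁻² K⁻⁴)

T_eq ≈ 343 K

Energy balance: absorbed = emitted ⇒ πR²·S(1−A) = 4πR²·σT_eq⁴, so T_eq⁴ = S(1−A)/(4σ).
T_eq = [1.43×10⁴ × 0.22 / (4 × 5.67×10⁻⁸)]^(1/4) = (1.39×10¹⁰)^(1/4) = 343 K.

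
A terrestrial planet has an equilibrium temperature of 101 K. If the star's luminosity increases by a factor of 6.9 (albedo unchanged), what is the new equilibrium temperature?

T_eq ∝ L^(1/4) · d^(−1/2).
T′ = 101 × 6.9^(1/4) = 164 K.

T_eq ≈ 164 K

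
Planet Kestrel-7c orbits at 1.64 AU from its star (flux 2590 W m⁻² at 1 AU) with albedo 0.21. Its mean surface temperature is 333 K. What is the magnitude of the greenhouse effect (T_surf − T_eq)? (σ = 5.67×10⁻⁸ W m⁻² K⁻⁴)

ΔT ≈ 92.3 K

S = 2590/1.64² = 963.0 W m⁻².
T_eq = [S(1−A)/(4σ)]^(1/4) = [963.0×0.79/(4×5.67×10⁻⁸)]^(1/4) = 240.7 K.
ΔT = T_surf − T_eq = 333 − 240.7.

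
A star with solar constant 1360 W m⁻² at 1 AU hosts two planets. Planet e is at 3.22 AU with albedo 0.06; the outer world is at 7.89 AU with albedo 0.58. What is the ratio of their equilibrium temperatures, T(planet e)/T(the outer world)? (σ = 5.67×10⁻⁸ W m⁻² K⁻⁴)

T_eq = [S₀(1−A)/(4σd²)]^(1/4), so T ∝ (1−A)^(1/4) / √d.
T₁ = [1360×0.94/(4×5.67×10⁻⁸×3.22²)]^(1/4) = 152.70 K.
T₂ = [1360×0.42/(4×5.67×10⁻⁸×7.89²)]^(1/4) = 79.75 K.

T₁/T₂ ≈ 1.915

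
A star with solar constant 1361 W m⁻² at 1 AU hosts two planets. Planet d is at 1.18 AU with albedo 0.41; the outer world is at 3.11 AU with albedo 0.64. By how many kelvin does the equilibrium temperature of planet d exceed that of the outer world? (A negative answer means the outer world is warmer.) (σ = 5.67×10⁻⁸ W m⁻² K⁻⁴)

T_eq = [S₀(1−A)/(4σd²)]^(1/4), so T ∝ (1−A)^(1/4) / √d.
T₁ = [1361×0.59/(4×5.67×10⁻⁸×1.18²)]^(1/4) = 224.56 K.
T₂ = [1361×0.36/(4×5.67×10⁻⁸×3.11²)]^(1/4) = 122.25 K.

ΔT ≈ 102.3 K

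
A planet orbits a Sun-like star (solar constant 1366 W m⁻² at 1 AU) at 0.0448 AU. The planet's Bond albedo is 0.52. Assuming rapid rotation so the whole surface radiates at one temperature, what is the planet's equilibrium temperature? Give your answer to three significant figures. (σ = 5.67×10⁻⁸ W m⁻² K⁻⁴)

T_eq ≈ 1100 K

Flux at 0.0448 AU: S = 1366/0.0448² = 6.81×10⁵ W m⁻².
Energy balance: absorbed = emitted ⇒ πR²·S(1−A) = 4πR²·σT_eq⁴, so T_eq⁴ = S(1−A)/(4σ).
T_eq = [6.81×10⁵ × 0.48 / (4 × 5.67×10⁻⁸)]^(1/4) = (1.44×10¹²)^(1/4) = 1100 K.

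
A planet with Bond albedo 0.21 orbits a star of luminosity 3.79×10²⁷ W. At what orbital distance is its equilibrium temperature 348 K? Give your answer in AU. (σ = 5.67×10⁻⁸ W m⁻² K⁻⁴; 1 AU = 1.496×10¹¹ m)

From T_eq⁴ = L(1−A)/(16πσd²): d = √[L(1−A)/(16πσT_eq⁴)].
d = √[3.79×10²⁷ × 0.79 / (16π × 5.67×10⁻⁸ × (348)⁴)] = 2.68×10¹¹ m = 1.79 AU.

d ≈ 1.79 AU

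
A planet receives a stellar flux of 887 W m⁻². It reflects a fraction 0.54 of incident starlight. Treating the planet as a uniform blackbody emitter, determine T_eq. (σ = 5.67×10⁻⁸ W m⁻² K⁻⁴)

T_eq ≈ 206 K

Energy balance: absorbed = emitted ⇒ πR²·S(1−A) = 4πR²·σT_eq⁴, so T_eq⁴ = S(1−A)/(4σ).
T_eq = [887 × 0.46 / (4 × 5.67×10⁻⁸)]^(1/4) = (1.80×10⁹)^(1/4) = 206 K.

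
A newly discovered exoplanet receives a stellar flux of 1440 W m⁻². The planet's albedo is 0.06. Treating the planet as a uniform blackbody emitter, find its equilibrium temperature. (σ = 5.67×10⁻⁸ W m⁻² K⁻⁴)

Energy balance: absorbed = emitted ⇒ πR²·S(1−A) = 4πR²·σT_eq⁴, so T_eq⁴ = S(1−A)/(4σ).
T_eq = [1440 × 0.94 / (4 × 5.67×10⁻⁸)]^(1/4) = (5.97×10⁹)^(1/4) = 278 K.

T_eq ≈ 278 K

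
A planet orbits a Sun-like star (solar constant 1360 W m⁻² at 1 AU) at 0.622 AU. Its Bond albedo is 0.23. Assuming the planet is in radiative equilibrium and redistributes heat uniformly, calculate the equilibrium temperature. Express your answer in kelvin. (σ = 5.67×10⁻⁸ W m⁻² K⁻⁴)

Flux at 0.622 AU: S = 1360/0.622² = 3520 W m⁻².
Energy balance: absorbed = emitted ⇒ πR²·S(1−A) = 4πR²·σT_eq⁴, so T_eq⁴ = S(1−A)/(4σ).
T_eq = [3520 × 0.77 / (4 × 5.67×10⁻⁸)]^(1/4) = (1.19×10¹⁰)^(1/4) = 331 K.

T_eq ≈ 331 K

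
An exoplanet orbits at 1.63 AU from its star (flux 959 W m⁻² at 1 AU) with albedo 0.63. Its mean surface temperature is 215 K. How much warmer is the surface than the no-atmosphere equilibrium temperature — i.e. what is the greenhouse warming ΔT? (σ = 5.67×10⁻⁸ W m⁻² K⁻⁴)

ΔT ≈ 59.2 K

S = 959/1.63² = 360.9 W m⁻².
T_eq = [S(1−A)/(4σ)]^(1/4) = [360.9×0.37/(4×5.67×10⁻⁸)]^(1/4) = 155.8 K.
ΔT = T_surf − T_eq = 215 − 155.8.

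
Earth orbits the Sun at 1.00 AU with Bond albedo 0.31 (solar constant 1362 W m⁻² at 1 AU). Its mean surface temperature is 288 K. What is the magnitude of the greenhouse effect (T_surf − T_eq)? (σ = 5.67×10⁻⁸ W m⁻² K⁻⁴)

S = 1362/1.00² = 1362 W m⁻².
T_eq = [S(1−A)/(4σ)]^(1/4) = [1362×0.69/(4×5.67×10⁻⁸)]^(1/4) = 253.7 K.
ΔT = T_surf − T_eq = 288 − 253.7.

ΔT ≈ 34.3 K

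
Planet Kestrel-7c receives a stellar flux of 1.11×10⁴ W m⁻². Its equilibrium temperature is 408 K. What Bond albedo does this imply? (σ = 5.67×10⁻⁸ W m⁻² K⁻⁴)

From T_eq⁴ = S(1−A)/(4σ): 1−A = 4σT_eq⁴/S.
1−A = 4 × 5.67×10⁻⁸ × (408)⁴ / 1.11×10⁴ = 0.566.

A ≈ 0.43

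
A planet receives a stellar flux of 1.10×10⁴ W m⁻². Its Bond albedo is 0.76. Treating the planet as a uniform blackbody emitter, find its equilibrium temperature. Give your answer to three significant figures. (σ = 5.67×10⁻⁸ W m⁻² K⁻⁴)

Energy balance: absorbed = emitted ⇒ πR²·S(1−A) = 4πR²·σT_eq⁴, so T_eq⁴ = S(1−A)/(4σ).
T_eq = [1.10×10⁴ × 0.24 / (4 × 5.67×10⁻⁸)]^(1/4) = (1.16×10¹⁰)^(1/4) = 328 K.

T_eq ≈ 328 K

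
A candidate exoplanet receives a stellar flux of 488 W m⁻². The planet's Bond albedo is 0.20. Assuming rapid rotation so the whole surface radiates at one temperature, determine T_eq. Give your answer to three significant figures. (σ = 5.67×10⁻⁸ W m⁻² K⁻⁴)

Energy balance: absorbed = emitted ⇒ πR²·S(1−A) = 4πR²·σT_eq⁴, so T_eq⁴ = S(1−A)/(4σ).
T_eq = [488 × 0.80 / (4 × 5.67×10⁻⁸)]^(1/4) = (1.72×10⁹)^(1/4) = 204 K.

T_eq ≈ 204 K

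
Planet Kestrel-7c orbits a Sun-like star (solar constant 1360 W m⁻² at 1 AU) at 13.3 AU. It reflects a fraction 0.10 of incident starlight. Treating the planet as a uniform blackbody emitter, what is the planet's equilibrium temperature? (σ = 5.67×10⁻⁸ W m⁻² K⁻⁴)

T_eq ≈ 74.3 K

Flux at 13.3 AU: S = 1360/13.3² = 7.69 W m⁻².
Energy balance: absorbed = emitted ⇒ πR²·S(1−A) = 4πR²·σT_eq⁴, so T_eq⁴ = S(1−A)/(4σ).
T_eq = [7.69 × 0.90 / (4 × 5.67×10⁻⁸)]^(1/4) = (3.05×10⁷)^(1/4) = 74.3 K.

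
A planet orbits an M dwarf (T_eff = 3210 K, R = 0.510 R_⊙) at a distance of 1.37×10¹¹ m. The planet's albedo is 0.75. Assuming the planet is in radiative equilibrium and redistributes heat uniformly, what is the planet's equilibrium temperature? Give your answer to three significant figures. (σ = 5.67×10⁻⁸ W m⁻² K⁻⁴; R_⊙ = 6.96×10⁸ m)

T_eq ≈ 81.7 K

R_⋆ = 0.510 × 6.96×10⁸ = 3.55×10⁸ m.
L = 4πR_⋆²σT_⋆⁴ = 4π(3.55×10⁸)² × 5.67×10⁻⁸ × (3210)⁴ = 9.53×10²⁴ W.
S = L/(4πd²) = 40.4 W m⁻².
Energy balance: absorbed = emitted ⇒ πR²·S(1−A) = 4πR²·σT_eq⁴, so T_eq⁴ = S(1−A)/(4σ).
T_eq = [40.4 × 0.25 / (4 × 5.67×10⁻⁸)]^(1/4) = (4.45×10⁷)^(1/4) = 81.7 K.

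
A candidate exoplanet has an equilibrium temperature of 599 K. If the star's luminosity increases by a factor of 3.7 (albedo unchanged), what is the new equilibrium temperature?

T_eq ∝ L^(1/4) · d^(−1/2).
T′ = 599 × 3.7^(1/4) = 831 K.

T_eq ≈ 831 K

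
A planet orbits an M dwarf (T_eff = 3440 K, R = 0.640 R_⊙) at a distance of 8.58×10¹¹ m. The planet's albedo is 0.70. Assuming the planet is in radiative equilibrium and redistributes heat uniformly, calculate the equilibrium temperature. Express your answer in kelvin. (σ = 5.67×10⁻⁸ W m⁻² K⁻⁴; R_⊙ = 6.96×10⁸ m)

T_eq ≈ 41.0 K

R_⋆ = 0.640 × 6.96×10⁸ = 4.45×10⁸ m.
L = 4πR_⋆²σT_⋆⁴ = 4π(4.45×10⁸)² × 5.67×10⁻⁸ × (3440)⁴ = 1.98×10²⁵ W.
S = L/(4πd²) = 2.14 W m⁻².
Energy balance: absorbed = emitted ⇒ πR²·S(1−A) = 4πR²·σT_eq⁴, so T_eq⁴ = S(1−A)/(4σ).
T_eq = [2.14 × 0.30 / (4 × 5.67×10⁻⁸)]^(1/4) = (2.83×10⁶)^(1/4) = 41.0 K.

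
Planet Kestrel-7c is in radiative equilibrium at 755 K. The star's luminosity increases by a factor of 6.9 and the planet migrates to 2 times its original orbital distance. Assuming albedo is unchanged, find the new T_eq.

T_eq ≈ 865 K

T_eq ∝ L^(1/4) · d^(−1/2).
T′ = 755 × 6.9^(1/4) / 2^(1/2) = 865 K.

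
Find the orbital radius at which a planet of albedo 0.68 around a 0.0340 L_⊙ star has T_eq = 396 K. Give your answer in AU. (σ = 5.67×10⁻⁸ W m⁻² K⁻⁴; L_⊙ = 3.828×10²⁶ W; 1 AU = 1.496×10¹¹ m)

L = 0.0340 × 3.828×10²⁶ = 1.30×10²⁵ W.
From T_eq⁴ = L(1−A)/(16πσd²): d = √[L(1−A)/(16πσT_eq⁴)].
d = √[1.30×10²⁵ × 0.32 / (16π × 5.67×10⁻⁸ × (396)⁴)] = 7.71×10⁹ m = 0.0515 AU.

d ≈ 0.0515 AU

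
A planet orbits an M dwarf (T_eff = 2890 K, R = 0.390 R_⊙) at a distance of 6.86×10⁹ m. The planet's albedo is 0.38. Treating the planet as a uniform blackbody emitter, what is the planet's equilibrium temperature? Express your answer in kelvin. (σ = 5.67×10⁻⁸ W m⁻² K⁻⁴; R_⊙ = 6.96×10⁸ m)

T_eq ≈ 361 K

R_⋆ = 0.390 × 6.96×10⁸ = 2.71×10⁸ m.
L = 4πR_⋆²σT_⋆⁴ = 4π(2.71×10⁸)² × 5.67×10⁻⁸ × (2890)⁴ = 3.66×10²⁴ W.
S = L/(4πd²) = 6190 W m⁻².
Energy balance: absorbed = emitted ⇒ πR²·S(1−A) = 4πR²·σT_eq⁴, so T_eq⁴ = S(1−A)/(4σ).
T_eq = [6190 × 0.62 / (4 × 5.67×10⁻⁸)]^(1/4) = (1.69×10¹⁰)^(1/4) = 361 K.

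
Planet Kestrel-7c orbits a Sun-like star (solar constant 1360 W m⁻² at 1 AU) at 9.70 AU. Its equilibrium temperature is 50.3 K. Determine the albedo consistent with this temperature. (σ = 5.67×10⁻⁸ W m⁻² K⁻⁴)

A ≈ 0.90

Flux at 9.70 AU: S = 1360/9.70² = 14.5 W m⁻².
From T_eq⁴ = S(1−A)/(4σ): 1−A = 4σT_eq⁴/S.
1−A = 4 × 5.67×10⁻⁸ × (50.3)⁴ / 14.5 = 0.100.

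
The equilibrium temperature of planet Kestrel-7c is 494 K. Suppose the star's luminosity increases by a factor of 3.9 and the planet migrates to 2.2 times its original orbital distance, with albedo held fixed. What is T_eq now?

T_eq ≈ 468 K

T_eq ∝ L^(1/4) · d^(−1/2).
T′ = 494 × 3.9^(1/4) / 2.2^(1/2) = 468 K.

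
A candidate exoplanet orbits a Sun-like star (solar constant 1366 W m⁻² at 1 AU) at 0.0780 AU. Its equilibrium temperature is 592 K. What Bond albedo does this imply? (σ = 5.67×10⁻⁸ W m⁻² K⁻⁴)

A ≈ 0.88

Flux at 0.0780 AU: S = 1366/0.0780² = 2.25×10⁵ W m⁻².
From T_eq⁴ = S(1−A)/(4σ): 1−A = 4σT_eq⁴/S.
1−A = 4 × 5.67×10⁻⁸ × (592)⁴ / 2.25×10⁵ = 0.124.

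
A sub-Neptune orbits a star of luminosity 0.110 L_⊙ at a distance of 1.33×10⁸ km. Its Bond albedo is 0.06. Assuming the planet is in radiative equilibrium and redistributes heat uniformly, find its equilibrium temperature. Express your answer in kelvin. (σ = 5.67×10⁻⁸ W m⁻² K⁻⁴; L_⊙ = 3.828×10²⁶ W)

d = 1.33×10⁸ km = 1.33×10¹¹ m.
L = 0.110 × 3.828×10²⁶ = 4.21×10²⁵ W.
Flux: S = L/(4πd²) = 4.21×10²⁵/(4π×(1.33×10¹¹)²) = 189 W m⁻².
Energy balance: absorbed = emitted ⇒ πR²·S(1−A) = 4πR²·σT_eq⁴, so T_eq⁴ = S(1−A)/(4σ).
T_eq = [189 × 0.94 / (4 × 5.67×10⁻⁸)]^(1/4) = (7.85×10⁸)^(1/4) = 167 K.

T_eq ≈ 167 K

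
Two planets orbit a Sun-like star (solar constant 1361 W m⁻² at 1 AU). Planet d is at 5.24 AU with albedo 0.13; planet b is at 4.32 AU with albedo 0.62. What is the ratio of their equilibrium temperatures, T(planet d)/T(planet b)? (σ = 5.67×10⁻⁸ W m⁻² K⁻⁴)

T_eq = [S₀(1−A)/(4σd²)]^(1/4), so T ∝ (1−A)^(1/4) / √d.
T₁ = [1361×0.87/(4×5.67×10⁻⁸×5.24²)]^(1/4) = 117.43 K.
T₂ = [1361×0.38/(4×5.67×10⁻⁸×4.32²)]^(1/4) = 105.14 K.

T₁/T₂ ≈ 1.117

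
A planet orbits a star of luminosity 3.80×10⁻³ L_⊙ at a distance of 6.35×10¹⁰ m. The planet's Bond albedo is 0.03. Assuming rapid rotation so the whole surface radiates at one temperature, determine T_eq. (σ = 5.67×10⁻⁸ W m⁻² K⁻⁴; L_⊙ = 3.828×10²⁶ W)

T_eq ≈ 105 K

L = 3.80×10⁻³ × 3.828×10²⁶ = 1.45×10²⁴ W.
Flux: S = L/(4πd²) = 1.45×10²⁴/(4π×(6.35×10¹⁰)²) = 28.7 W m⁻².
Energy balance: absorbed = emitted ⇒ πR²·S(1−A) = 4πR²·σT_eq⁴, so T_eq⁴ = S(1−A)/(4σ).
T_eq = [28.7 × 0.97 / (4 × 5.67×10⁻⁸)]^(1/4) = (1.23×10⁸)^(1/4) = 105 K.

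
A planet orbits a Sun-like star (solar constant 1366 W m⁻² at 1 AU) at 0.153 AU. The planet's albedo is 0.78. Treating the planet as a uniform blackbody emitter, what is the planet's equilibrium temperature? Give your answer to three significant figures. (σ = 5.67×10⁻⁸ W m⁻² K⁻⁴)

T_eq ≈ 488 K

Flux at 0.153 AU: S = 1366/0.153² = 5.84×10⁴ W m⁻².
Energy balance: absorbed = emitted ⇒ πR²·S(1−A) = 4πR²·σT_eq⁴, so T_eq⁴ = S(1−A)/(4σ).
T_eq = [5.84×10⁴ × 0.22 / (4 × 5.67×10⁻⁸)]^(1/4) = (5.66×10¹⁰)^(1/4) = 488 K.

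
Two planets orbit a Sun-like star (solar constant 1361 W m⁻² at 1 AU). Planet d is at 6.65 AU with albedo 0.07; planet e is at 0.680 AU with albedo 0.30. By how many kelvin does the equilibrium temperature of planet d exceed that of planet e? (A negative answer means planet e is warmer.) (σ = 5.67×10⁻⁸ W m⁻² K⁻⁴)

ΔT ≈ -202.7 K

T_eq = [S₀(1−A)/(4σd²)]^(1/4), so T ∝ (1−A)^(1/4) / √d.
T₁ = [1361×0.93/(4×5.67×10⁻⁸×6.65²)]^(1/4) = 105.99 K.
T₂ = [1361×0.70/(4×5.67×10⁻⁸×0.680²)]^(1/4) = 308.73 K.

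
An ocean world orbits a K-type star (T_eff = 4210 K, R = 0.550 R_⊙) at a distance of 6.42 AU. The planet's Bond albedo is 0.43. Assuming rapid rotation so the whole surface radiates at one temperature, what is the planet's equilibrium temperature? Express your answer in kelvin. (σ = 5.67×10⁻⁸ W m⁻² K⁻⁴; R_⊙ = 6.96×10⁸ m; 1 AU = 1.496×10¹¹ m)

T_eq ≈ 51.6 K

R_⋆ = 0.550 × 6.96×10⁸ = 3.83×10⁸ m.
d = 6.42 AU = 9.60×10¹¹ m.
L = 4πR_⋆²σT_⋆⁴ = 4π(3.83×10⁸)² × 5.67×10⁻⁸ × (4210)⁴ = 3.28×10²⁵ W.
S = L/(4πd²) = 2.83 W m⁻².
Energy balance: absorbed = emitted ⇒ πR²·S(1−A) = 4πR²·σT_eq⁴, so T_eq⁴ = S(1−A)/(4σ).
T_eq = [2.83 × 0.57 / (4 × 5.67×10⁻⁸)]^(1/4) = (7.11×10⁶)^(1/4) = 51.6 K.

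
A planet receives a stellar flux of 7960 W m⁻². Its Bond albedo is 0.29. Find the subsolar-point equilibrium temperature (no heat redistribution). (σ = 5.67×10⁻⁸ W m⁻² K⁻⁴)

At the subsolar point the surface absorbs S(1−A) and emits σT⁴ per unit area — no factor of 4, since only the local patch is in balance.
T = [7960 × 0.71 / 5.67×10⁻⁸]^(1/4) = (9.97×10¹⁰)^(1/4) = 562 K.

T_ss ≈ 562 K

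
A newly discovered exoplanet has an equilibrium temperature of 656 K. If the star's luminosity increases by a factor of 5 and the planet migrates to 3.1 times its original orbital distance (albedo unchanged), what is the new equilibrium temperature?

T_eq ∝ L^(1/4) · d^(−1/2).
T′ = 656 × 5^(1/4) / 3.1^(1/2) = 557 K.

T_eq ≈ 557 K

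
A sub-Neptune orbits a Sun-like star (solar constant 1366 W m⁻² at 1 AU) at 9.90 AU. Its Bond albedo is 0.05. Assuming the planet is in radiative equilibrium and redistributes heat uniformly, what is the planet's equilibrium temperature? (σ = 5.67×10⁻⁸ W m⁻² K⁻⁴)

Flux at 9.90 AU: S = 1366/9.90² = 13.9 W m⁻².
Energy balance: absorbed = emitted ⇒ πR²·S(1−A) = 4πR²·σT_eq⁴, so T_eq⁴ = S(1−A)/(4σ).
T_eq = [13.9 × 0.95 / (4 × 5.67×10⁻⁸)]^(1/4) = (5.84×10⁷)^(1/4) = 87.4 K.

T_eq ≈ 87.4 K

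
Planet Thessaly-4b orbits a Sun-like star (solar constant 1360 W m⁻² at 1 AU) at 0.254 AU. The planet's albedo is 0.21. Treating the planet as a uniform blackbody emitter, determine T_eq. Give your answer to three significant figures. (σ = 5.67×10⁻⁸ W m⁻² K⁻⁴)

T_eq ≈ 521 K

Flux at 0.254 AU: S = 1360/0.254² = 2.11×10⁴ W m⁻².
Energy balance: absorbed = emitted ⇒ πR²·S(1−A) = 4πR²·σT_eq⁴, so T_eq⁴ = S(1−A)/(4σ).
T_eq = [2.11×10⁴ × 0.79 / (4 × 5.67×10⁻⁸)]^(1/4) = (7.34×10¹⁰)^(1/4) = 521 K.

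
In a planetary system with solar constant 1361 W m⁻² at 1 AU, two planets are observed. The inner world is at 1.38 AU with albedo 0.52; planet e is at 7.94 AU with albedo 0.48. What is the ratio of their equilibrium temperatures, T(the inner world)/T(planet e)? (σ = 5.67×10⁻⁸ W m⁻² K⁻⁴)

T_eq = [S₀(1−A)/(4σd²)]^(1/4), so T ∝ (1−A)^(1/4) / √d.
T₁ = [1361×0.48/(4×5.67×10⁻⁸×1.38²)]^(1/4) = 197.21 K.
T₂ = [1361×0.52/(4×5.67×10⁻⁸×7.94²)]^(1/4) = 83.88 K.

T₁/T₂ ≈ 2.351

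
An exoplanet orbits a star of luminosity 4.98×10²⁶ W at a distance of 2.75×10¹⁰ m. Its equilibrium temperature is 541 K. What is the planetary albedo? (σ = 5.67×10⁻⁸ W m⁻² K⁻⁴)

A ≈ 0.63

Flux: S = L/(4πd²) = 4.98×10²⁶/(4π×(2.75×10¹⁰)²) = 5.24×10⁴ W m⁻².
From T_eq⁴ = S(1−A)/(4σ): 1−A = 4σT_eq⁴/S.
1−A = 4 × 5.67×10⁻⁸ × (541)⁴ / 5.24×10⁴ = 0.371.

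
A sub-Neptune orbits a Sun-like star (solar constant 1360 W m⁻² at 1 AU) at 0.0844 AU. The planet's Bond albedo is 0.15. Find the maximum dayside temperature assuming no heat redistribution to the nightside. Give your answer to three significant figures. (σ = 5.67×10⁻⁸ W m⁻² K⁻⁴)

T_ss ≈ 1300 K

Flux at 0.0844 AU: S = 1360/0.0844² = 1.91×10⁵ W m⁻².
With no redistribution each surface element balances locally: S(1−A) = σT⁴.
T = [1.91×10⁵ × 0.85 / 5.67×10⁻⁸]^(1/4) = (2.86×10¹²)^(1/4) = 1300 K.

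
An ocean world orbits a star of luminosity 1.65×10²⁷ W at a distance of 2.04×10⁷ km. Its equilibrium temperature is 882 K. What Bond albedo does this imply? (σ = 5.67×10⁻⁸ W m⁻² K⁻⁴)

d = 2.04×10⁷ km = 2.04×10¹⁰ m.
Flux: S = L/(4πd²) = 1.65×10²⁷/(4π×(2.04×10¹⁰)²) = 3.16×10⁵ W m⁻².
From T_eq⁴ = S(1−A)/(4σ): 1−A = 4σT_eq⁴/S.
1−A = 4 × 5.67×10⁻⁸ × (882)⁴ / 3.16×10⁵ = 0.435.

A ≈ 0.56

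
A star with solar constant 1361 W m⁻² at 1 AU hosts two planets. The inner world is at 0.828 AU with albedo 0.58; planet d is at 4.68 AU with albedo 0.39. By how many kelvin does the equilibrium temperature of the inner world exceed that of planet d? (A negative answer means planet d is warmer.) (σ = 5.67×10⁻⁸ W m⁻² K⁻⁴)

T_eq = [S₀(1−A)/(4σd²)]^(1/4), so T ∝ (1−A)^(1/4) / √d.
T₁ = [1361×0.42/(4×5.67×10⁻⁸×0.828²)]^(1/4) = 246.24 K.
T₂ = [1361×0.61/(4×5.67×10⁻⁸×4.68²)]^(1/4) = 113.70 K.

ΔT ≈ 132.5 K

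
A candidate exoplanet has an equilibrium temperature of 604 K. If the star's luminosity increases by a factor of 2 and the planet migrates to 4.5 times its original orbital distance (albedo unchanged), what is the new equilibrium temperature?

T_eq ≈ 339 K

T_eq ∝ L^(1/4) · d^(−1/2).
T′ = 604 × 2^(1/4) / 4.5^(1/2) = 339 K.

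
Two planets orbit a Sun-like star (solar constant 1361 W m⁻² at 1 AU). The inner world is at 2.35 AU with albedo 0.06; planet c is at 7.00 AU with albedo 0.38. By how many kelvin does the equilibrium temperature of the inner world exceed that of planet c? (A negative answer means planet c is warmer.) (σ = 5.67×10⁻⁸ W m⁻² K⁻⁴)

ΔT ≈ 85.4 K

T_eq = [S₀(1−A)/(4σd²)]^(1/4), so T ∝ (1−A)^(1/4) / √d.
T₁ = [1361×0.94/(4×5.67×10⁻⁸×2.35²)]^(1/4) = 178.77 K.
T₂ = [1361×0.62/(4×5.67×10⁻⁸×7.00²)]^(1/4) = 93.35 K.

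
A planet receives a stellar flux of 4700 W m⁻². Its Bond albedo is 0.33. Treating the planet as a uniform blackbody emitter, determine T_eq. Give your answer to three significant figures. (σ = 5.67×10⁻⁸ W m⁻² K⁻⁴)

Energy balance: absorbed = emitted ⇒ πR²·S(1−A) = 4πR²·σT_eq⁴, so T_eq⁴ = S(1−A)/(4σ).
T_eq = [4700 × 0.67 / (4 × 5.67×10⁻⁸)]^(1/4) = (1.39×10¹⁰)^(1/4) = 343 K.

T_eq ≈ 343 K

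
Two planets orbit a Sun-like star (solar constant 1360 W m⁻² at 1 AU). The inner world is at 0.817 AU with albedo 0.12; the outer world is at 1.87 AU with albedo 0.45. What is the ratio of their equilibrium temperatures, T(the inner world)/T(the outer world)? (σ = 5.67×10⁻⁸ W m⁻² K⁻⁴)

T₁/T₂ ≈ 1.702

T_eq = [S₀(1−A)/(4σd²)]^(1/4), so T ∝ (1−A)^(1/4) / √d.
T₁ = [1360×0.88/(4×5.67×10⁻⁸×0.817²)]^(1/4) = 298.18 K.
T₂ = [1360×0.55/(4×5.67×10⁻⁸×1.87²)]^(1/4) = 175.24 K.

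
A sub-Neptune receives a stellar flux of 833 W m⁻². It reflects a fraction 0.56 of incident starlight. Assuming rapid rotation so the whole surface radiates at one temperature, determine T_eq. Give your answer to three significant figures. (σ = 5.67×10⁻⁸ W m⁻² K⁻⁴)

Energy balance: absorbed = emitted ⇒ πR²·S(1−A) = 4πR²·σT_eq⁴, so T_eq⁴ = S(1−A)/(4σ).
T_eq = [833 × 0.44 / (4 × 5.67×10⁻⁸)]^(1/4) = (1.62×10⁹)^(1/4) = 200 K.

T_eq ≈ 200 K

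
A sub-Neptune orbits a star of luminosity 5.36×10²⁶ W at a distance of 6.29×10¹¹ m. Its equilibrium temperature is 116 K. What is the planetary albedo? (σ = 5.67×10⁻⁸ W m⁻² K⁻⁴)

Flux: S = L/(4πd²) = 5.36×10²⁶/(4π×(6.29×10¹¹)²) = 108 W m⁻².
From T_eq⁴ = S(1−A)/(4σ): 1−A = 4σT_eq⁴/S.
1−A = 4 × 5.67×10⁻⁸ × (116)⁴ / 108 = 0.381.

A ≈ 0.62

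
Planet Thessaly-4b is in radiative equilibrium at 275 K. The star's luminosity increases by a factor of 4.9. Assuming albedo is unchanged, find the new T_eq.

T_eq ∝ L^(1/4) · d^(−1/2).
T′ = 275 × 4.9^(1/4) = 409 K.

T_eq ≈ 409 K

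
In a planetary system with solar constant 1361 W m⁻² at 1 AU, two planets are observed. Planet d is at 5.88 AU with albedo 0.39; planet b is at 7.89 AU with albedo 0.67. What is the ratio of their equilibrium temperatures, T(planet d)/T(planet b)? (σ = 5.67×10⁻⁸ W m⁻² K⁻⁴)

T₁/T₂ ≈ 1.351

T_eq = [S₀(1−A)/(4σd²)]^(1/4), so T ∝ (1−A)^(1/4) / √d.
T₁ = [1361×0.61/(4×5.67×10⁻⁸×5.88²)]^(1/4) = 101.44 K.
T₂ = [1361×0.33/(4×5.67×10⁻⁸×7.89²)]^(1/4) = 75.10 K.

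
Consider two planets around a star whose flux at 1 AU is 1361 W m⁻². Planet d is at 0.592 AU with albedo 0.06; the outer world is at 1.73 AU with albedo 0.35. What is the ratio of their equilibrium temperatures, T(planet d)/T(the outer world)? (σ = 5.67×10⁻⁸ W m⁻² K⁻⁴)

T₁/T₂ ≈ 1.875

T_eq = [S₀(1−A)/(4σd²)]^(1/4), so T ∝ (1−A)^(1/4) / √d.
T₁ = [1361×0.94/(4×5.67×10⁻⁸×0.592²)]^(1/4) = 356.18 K.
T₂ = [1361×0.65/(4×5.67×10⁻⁸×1.73²)]^(1/4) = 190.00 K.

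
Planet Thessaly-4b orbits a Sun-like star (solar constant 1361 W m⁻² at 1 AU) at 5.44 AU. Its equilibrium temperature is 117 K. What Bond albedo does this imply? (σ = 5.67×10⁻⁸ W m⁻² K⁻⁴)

A ≈ 0.08

Flux at 5.44 AU: S = 1361/5.44² = 46.0 W m⁻².
From T_eq⁴ = S(1−A)/(4σ): 1−A = 4σT_eq⁴/S.
1−A = 4 × 5.67×10⁻⁸ × (117)⁴ / 46.0 = 0.924.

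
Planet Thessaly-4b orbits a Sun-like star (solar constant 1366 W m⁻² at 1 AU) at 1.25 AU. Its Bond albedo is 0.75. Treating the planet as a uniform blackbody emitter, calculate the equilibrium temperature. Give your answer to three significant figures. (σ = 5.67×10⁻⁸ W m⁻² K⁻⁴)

Flux at 1.25 AU: S = 1366/1.25² = 874 W m⁻².
Energy balance: absorbed = emitted ⇒ πR²·S(1−A) = 4πR²·σT_eq⁴, so T_eq⁴ = S(1−A)/(4σ).
T_eq = [874 × 0.25 / (4 × 5.67×10⁻⁸)]^(1/4) = (9.64×10⁸)^(1/4) = 176 K.

T_eq ≈ 176 K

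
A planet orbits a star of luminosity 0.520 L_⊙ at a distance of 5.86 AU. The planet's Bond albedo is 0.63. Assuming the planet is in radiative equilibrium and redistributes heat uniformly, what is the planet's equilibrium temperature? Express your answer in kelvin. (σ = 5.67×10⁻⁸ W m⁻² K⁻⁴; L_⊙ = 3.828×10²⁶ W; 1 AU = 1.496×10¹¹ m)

T_eq ≈ 76.1 K

d = 5.86 AU = 8.77×10¹¹ m.
L = 0.520 × 3.828×10²⁶ = 1.99×10²⁶ W.
Flux: S = L/(4πd²) = 1.99×10²⁶/(4π×(8.77×10¹¹)²) = 20.6 W m⁻².
Energy balance: absorbed = emitted ⇒ πR²·S(1−A) = 4πR²·σT_eq⁴, so T_eq⁴ = S(1−A)/(4σ).
T_eq = [20.6 × 0.37 / (4 × 5.67×10⁻⁸)]^(1/4) = (3.36×10⁷)^(1/4) = 76.1 K.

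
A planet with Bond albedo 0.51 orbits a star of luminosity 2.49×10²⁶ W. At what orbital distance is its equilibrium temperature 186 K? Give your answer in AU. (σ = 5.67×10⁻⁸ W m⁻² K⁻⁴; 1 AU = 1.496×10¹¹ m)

d ≈ 1.26 AU

From T_eq⁴ = L(1−A)/(16πσd²): d = √[L(1−A)/(16πσT_eq⁴)].
d = √[2.49×10²⁶ × 0.49 / (16π × 5.67×10⁻⁸ × (186)⁴)] = 1.89×10¹¹ m = 1.26 AU.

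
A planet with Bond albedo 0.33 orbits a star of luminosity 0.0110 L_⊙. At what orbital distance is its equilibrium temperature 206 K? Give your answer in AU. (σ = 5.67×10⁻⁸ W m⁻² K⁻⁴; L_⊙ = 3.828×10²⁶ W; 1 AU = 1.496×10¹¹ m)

L = 0.0110 × 3.828×10²⁶ = 4.21×10²⁴ W.
From T_eq⁴ = L(1−A)/(16πσd²): d = √[L(1−A)/(16πσT_eq⁴)].
d = √[4.21×10²⁴ × 0.67 / (16π × 5.67×10⁻⁸ × (206)⁴)] = 2.34×10¹⁰ m = 0.157 AU.

d ≈ 0.157 AU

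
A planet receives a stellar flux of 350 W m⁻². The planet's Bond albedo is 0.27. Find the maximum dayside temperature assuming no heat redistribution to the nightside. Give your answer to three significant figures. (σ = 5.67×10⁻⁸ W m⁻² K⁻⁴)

With no redistribution each surface element balances locally: S(1−A) = σT⁴.
T = [350 × 0.73 / 5.67×10⁻⁸]^(1/4) = (4.51×10⁹)^(1/4) = 259 K.

T_ss ≈ 259 K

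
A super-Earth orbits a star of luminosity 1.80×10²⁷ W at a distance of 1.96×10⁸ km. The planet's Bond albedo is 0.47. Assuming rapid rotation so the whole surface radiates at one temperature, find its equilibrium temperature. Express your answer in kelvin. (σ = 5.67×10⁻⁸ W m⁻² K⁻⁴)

d = 1.96×10⁸ km = 1.96×10¹¹ m.
Flux: S = L/(4πd²) = 1.80×10²⁷/(4π×(1.96×10¹¹)²) = 3730 W m⁻².
Energy balance: absorbed = emitted ⇒ πR²·S(1−A) = 4πR²·σT_eq⁴, so T_eq⁴ = S(1−A)/(4σ).
T_eq = [3730 × 0.53 / (4 × 5.67×10⁻⁸)]^(1/4) = (8.71×10⁹)^(1/4) = 306 K.

T_eq ≈ 306 K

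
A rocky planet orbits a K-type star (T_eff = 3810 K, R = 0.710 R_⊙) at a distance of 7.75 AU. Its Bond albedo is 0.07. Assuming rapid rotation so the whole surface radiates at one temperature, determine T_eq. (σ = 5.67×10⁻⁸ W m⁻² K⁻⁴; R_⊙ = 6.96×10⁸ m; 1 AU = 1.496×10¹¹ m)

R_⋆ = 0.710 × 6.96×10⁸ = 4.94×10⁸ m.
d = 7.75 AU = 1.16×10¹² m.
L = 4πR_⋆²σT_⋆⁴ = 4π(4.94×10⁸)² × 5.67×10⁻⁸ × (3810)⁴ = 3.67×10²⁵ W.
S = L/(4πd²) = 2.17 W m⁻².
Energy balance: absorbed = emitted ⇒ πR²·S(1−A) = 4πR²·σT_eq⁴, so T_eq⁴ = S(1−A)/(4σ).
T_eq = [2.17 × 0.93 / (4 × 5.67×10⁻⁸)]^(1/4) = (8.90×10⁶)^(1/4) = 54.6 K.

T_eq ≈ 54.6 K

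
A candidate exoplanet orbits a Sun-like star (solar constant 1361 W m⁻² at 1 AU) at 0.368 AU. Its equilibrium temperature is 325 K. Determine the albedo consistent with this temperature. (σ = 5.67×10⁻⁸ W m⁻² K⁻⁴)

A ≈ 0.75

Flux at 0.368 AU: S = 1361/0.368² = 1.00×10⁴ W m⁻².
From T_eq⁴ = S(1−A)/(4σ): 1−A = 4σT_eq⁴/S.
1−A = 4 × 5.67×10⁻⁸ × (325)⁴ / 1.00×10⁴ = 0.252.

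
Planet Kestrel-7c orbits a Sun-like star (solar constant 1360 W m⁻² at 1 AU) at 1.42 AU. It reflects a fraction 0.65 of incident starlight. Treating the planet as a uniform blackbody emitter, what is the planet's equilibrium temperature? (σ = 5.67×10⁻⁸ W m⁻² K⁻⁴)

T_eq ≈ 180 K

Flux at 1.42 AU: S = 1360/1.42² = 674 W m⁻².
Energy balance: absorbed = emitted ⇒ πR²·S(1−A) = 4πR²·σT_eq⁴, so T_eq⁴ = S(1−A)/(4σ).
T_eq = [674 × 0.35 / (4 × 5.67×10⁻⁸)]^(1/4) = (1.04×10⁹)^(1/4) = 180 K.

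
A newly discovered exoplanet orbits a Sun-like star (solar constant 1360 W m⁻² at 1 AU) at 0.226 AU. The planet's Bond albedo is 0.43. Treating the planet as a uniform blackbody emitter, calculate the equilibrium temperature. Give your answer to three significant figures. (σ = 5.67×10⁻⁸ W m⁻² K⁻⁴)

T_eq ≈ 509 K

Flux at 0.226 AU: S = 1360/0.226² = 2.66×10⁴ W m⁻².
Energy balance: absorbed = emitted ⇒ πR²·S(1−A) = 4πR²·σT_eq⁴, so T_eq⁴ = S(1−A)/(4σ).
T_eq = [2.66×10⁴ × 0.57 / (4 × 5.67×10⁻⁸)]^(1/4) = (6.69×10¹⁰)^(1/4) = 509 K.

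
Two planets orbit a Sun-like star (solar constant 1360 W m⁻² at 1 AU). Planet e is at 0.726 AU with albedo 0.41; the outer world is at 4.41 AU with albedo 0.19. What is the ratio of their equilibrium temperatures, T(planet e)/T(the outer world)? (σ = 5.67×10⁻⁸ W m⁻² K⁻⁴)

T₁/T₂ ≈ 2.277

T_eq = [S₀(1−A)/(4σd²)]^(1/4), so T ∝ (1−A)^(1/4) / √d.
T₁ = [1360×0.59/(4×5.67×10⁻⁸×0.726²)]^(1/4) = 286.23 K.
T₂ = [1360×0.81/(4×5.67×10⁻⁸×4.41²)]^(1/4) = 125.71 K.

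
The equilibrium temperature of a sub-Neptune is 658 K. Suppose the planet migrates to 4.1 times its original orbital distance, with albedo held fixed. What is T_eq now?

T_eq ≈ 325 K

T_eq ∝ L^(1/4) · d^(−1/2).
T′ = 658 / 4.1^(1/2) = 325 K.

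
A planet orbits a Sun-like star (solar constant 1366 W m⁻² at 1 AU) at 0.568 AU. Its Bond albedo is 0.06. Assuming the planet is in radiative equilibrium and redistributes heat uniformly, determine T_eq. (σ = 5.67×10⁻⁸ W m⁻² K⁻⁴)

T_eq ≈ 364 K

Flux at 0.568 AU: S = 1366/0.568² = 4230 W m⁻².
Energy balance: absorbed = emitted ⇒ πR²·S(1−A) = 4πR²·σT_eq⁴, so T_eq⁴ = S(1−A)/(4σ).
T_eq = [4230 × 0.94 / (4 × 5.67×10⁻⁸)]^(1/4) = (1.75×10¹⁰)^(1/4) = 364 K.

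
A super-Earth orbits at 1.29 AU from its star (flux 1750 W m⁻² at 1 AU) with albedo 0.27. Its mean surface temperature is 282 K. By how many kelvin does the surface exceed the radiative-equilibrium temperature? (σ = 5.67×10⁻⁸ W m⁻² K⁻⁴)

ΔT ≈ 40.8 K

S = 1750/1.29² = 1052 W m⁻².
T_eq = [S(1−A)/(4σ)]^(1/4) = [1052×0.73/(4×5.67×10⁻⁸)]^(1/4) = 241.2 K.
ΔT = T_surf − T_eq = 282 − 241.2.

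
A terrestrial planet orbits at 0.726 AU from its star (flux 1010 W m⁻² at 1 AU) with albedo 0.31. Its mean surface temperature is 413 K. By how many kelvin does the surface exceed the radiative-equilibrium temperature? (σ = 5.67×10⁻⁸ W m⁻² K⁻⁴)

S = 1010/0.726² = 1916 W m⁻².
T_eq = [S(1−A)/(4σ)]^(1/4) = [1916×0.69/(4×5.67×10⁻⁸)]^(1/4) = 276.3 K.
ΔT = T_surf − T_eq = 413 − 276.3.

ΔT ≈ 136.7 K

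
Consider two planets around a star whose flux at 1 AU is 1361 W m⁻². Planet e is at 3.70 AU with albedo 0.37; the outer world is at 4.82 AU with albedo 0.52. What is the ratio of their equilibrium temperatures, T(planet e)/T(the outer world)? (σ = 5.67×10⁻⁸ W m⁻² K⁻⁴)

T_eq = [S₀(1−A)/(4σd²)]^(1/4), so T ∝ (1−A)^(1/4) / √d.
T₁ = [1361×0.63/(4×5.67×10⁻⁸×3.70²)]^(1/4) = 128.91 K.
T₂ = [1361×0.48/(4×5.67×10⁻⁸×4.82²)]^(1/4) = 105.52 K.

T₁/T₂ ≈ 1.222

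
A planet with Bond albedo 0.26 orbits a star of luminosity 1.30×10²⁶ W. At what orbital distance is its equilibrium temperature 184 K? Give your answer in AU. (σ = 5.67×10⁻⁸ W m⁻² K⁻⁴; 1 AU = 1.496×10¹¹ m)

From T_eq⁴ = L(1−A)/(16πσd²): d = √[L(1−A)/(16πσT_eq⁴)].
d = √[1.30×10²⁶ × 0.74 / (16π × 5.67×10⁻⁸ × (184)⁴)] = 1.72×10¹¹ m = 1.15 AU.

d ≈ 1.15 AU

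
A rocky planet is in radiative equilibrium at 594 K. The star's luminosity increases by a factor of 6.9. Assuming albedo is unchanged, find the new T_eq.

T_eq ≈ 963 K

T_eq ∝ L^(1/4) · d^(−1/2).
T′ = 594 × 6.9^(1/4) = 963 K.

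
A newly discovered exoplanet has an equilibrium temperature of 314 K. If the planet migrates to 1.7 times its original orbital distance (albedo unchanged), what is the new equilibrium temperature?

T_eq ∝ L^(1/4) · d^(−1/2).
T′ = 314 / 1.7^(1/2) = 241 K.

T_eq ≈ 241 K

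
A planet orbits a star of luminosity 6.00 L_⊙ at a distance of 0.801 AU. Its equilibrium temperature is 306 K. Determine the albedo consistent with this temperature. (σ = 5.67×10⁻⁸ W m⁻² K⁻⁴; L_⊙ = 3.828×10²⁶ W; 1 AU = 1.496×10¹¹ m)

d = 0.801 AU = 1.20×10¹¹ m.
L = 6.00 × 3.828×10²⁶ = 2.30×10²⁷ W.
Flux: S = L/(4πd²) = 2.30×10²⁷/(4π×(1.20×10¹¹)²) = 1.27×10⁴ W m⁻².
From T_eq⁴ = S(1−A)/(4σ): 1−A = 4σT_eq⁴/S.
1−A = 4 × 5.67×10⁻⁸ × (306)⁴ / 1.27×10⁴ = 0.156.

A ≈ 0.84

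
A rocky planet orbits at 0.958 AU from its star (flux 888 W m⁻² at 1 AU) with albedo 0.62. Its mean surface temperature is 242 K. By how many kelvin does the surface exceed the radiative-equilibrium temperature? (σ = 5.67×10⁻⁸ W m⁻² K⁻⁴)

ΔT ≈ 41.3 K

S = 888/0.958² = 967.6 W m⁻².
T_eq = [S(1−A)/(4σ)]^(1/4) = [967.6×0.38/(4×5.67×10⁻⁸)]^(1/4) = 200.7 K.
ΔT = T_surf − T_eq = 242 − 200.7.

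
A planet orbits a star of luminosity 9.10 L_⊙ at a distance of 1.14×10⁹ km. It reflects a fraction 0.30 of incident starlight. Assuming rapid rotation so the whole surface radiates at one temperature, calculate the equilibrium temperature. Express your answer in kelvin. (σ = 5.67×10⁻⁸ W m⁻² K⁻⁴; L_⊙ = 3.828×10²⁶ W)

T_eq ≈ 160 K

d = 1.14×10⁹ km = 1.14×10¹² m.
L = 9.10 × 3.828×10²⁶ = 3.48×10²⁷ W.
Flux: S = L/(4πd²) = 3.48×10²⁷/(4π×(1.14×10¹²)²) = 213 W m⁻².
Energy balance: absorbed = emitted ⇒ πR²·S(1−A) = 4πR²·σT_eq⁴, so T_eq⁴ = S(1−A)/(4σ).
T_eq = [213 × 0.70 / (4 × 5.67×10⁻⁸)]^(1/4) = (6.58×10⁸)^(1/4) = 160 K.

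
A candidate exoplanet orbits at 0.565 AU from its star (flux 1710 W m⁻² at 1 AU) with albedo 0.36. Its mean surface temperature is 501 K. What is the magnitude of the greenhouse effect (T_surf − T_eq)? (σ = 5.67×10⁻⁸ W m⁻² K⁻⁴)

S = 1710/0.565² = 5357 W m⁻².
T_eq = [S(1−A)/(4σ)]^(1/4) = [5357×0.64/(4×5.67×10⁻⁸)]^(1/4) = 350.6 K.
ΔT = T_surf − T_eq = 501 − 350.6.

ΔT ≈ 150.4 K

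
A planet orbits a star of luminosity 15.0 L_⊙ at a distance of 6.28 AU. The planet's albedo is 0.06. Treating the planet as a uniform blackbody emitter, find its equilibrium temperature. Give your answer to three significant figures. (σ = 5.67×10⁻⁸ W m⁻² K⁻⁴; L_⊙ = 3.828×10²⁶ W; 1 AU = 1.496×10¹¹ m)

T_eq ≈ 215 K

d = 6.28 AU = 9.39×10¹¹ m.
L = 15.0 × 3.828×10²⁶ = 5.74×10²⁷ W.
Flux: S = L/(4πd²) = 5.74×10²⁷/(4π×(9.39×10¹¹)²) = 518 W m⁻².
Energy balance: absorbed = emitted ⇒ πR²·S(1−A) = 4πR²·σT_eq⁴, so T_eq⁴ = S(1−A)/(4σ).
T_eq = [518 × 0.94 / (4 × 5.67×10⁻⁸)]^(1/4) = (2.15×10⁹)^(1/4) = 215 K.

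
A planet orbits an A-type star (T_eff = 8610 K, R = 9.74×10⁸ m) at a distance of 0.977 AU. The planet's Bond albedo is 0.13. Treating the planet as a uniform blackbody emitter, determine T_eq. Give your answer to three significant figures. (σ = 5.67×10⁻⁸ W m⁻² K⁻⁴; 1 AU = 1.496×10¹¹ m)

T_eq ≈ 480 K

d = 0.977 AU = 1.46×10¹¹ m.
L = 4πR_⋆²σT_⋆⁴ = 4π(9.74×10⁸)² × 5.67×10⁻⁸ × (8610)⁴ = 3.71×10²⁷ W.
S = L/(4πd²) = 1.38×10⁴ W m⁻².
Energy balance: absorbed = emitted ⇒ πR²·S(1−A) = 4πR²·σT_eq⁴, so T_eq⁴ = S(1−A)/(4σ).
T_eq = [1.38×10⁴ × 0.87 / (4 × 5.67×10⁻⁸)]^(1/4) = (5.31×10¹⁰)^(1/4) = 480 K.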